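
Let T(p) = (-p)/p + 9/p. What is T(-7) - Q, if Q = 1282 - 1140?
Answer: -1010/7 ≈ -144.29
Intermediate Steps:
Q = 142
T(p) = -1 + 9/p
T(-7) - Q = (9 - 1*(-7))/(-7) - 1*142 = -(9 + 7)/7 - 142 = -1/7*16 - 142 = -16/7 - 142 = -1010/7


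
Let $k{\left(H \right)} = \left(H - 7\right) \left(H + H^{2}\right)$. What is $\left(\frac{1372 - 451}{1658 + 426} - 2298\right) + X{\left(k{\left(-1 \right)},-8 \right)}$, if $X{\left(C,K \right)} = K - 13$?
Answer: $- \frac{4831875}{2084} \approx -2318.6$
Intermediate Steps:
$k{\left(H \right)} = \left(-7 + H\right) \left(H + H^{2}\right)$
$X{\left(C,K \right)} = -13 + K$ ($X{\left(C,K \right)} = K - 13 = -13 + K$)
$\left(\frac{1372 - 451}{1658 + 426} - 2298\right) + X{\left(k{\left(-1 \right)},-8 \right)} = \left(\frac{1372 - 451}{1658 + 426} - 2298\right) - 21 = \left(\frac{921}{2084} - 2298\right) - 21 = - \frac{4788111}{2084} - 21 = - \frac{4831875}{2084}$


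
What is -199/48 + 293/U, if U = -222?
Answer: -9707/1776 ≈ -5.4657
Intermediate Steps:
-199/48 + 293/U = -199/48 + 293/(-222) = -199*1/48 + 293*(-1/222) = -199/48 - 293/222 = -9707/1776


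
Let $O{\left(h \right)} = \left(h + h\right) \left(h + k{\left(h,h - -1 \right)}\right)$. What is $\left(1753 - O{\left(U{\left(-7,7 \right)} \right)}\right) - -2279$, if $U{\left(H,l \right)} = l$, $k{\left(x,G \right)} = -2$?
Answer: $3962$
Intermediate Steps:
$O{\left(h \right)} = 2 h \left(-2 + h\right)$ ($O{\left(h \right)} = \left(h + h\right) \left(h - 2\right) = 2 h \left(-2 + h\right)$)
$\left(1753 - O{\left(U{\left(-7,7 \right)} \right)}\right) - -2279 = \left(1753 - 2 \cdot 7 \left(-2 + 7\right)\right) - -2279 = \left(1753 - 2 \cdot 7 \cdot 5\right) + 2279 = \left(1753 - 70\right) + 2279 = 1683 + 2279 = 3962$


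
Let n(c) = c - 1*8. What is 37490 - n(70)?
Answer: 37428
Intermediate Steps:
n(c) = -8 + c (n(c) = c - 8 = -8 + c)
37490 - n(70) = 37490 - (-8 + 70) = 37490 - 1*62 = 37490 - 62 = 37428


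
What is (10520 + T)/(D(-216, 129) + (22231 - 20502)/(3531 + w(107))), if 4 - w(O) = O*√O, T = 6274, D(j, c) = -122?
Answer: -1768501457082/12790148513 - 238995414*√107/12790148513 ≈ -138.46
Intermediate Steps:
w(O) = 4 - O^(3/2) (w(O) = 4 - O*√O = 4 - O^(3/2))
(10520 + T)/(D(-216, 129) + (22231 - 20502)/(3531 + w(107))) = (10520 + 6274)/(-122 + (22231 - 20502)/(3531 + (4 - 107^(3/2)))) = 16794/(-122 + 1729/(3531 + (4 - 107*√107))) = 16794/(-122 + 1729/(3535 - 107*√107))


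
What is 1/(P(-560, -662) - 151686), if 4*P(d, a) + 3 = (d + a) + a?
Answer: -4/608631 ≈ -6.5721e-6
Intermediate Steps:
P(d, a) = -¾ + a/2 + d/4 (P(d, a) = -¾ + ((d + a) + a)/4 = -¾ + ((a + d) + a)/4 = -¾ + (d + 2*a)/4 = -¾ + (a/2 + d/4) = -¾ + a/2 + d/4)
1/(P(-560, -662) - 151686) = 1/((-¾ + (½)*(-662) + (¼)*(-560)) - 151686) = 1/((-¾ - 331 - 140) - 151686) = 1/(-1887/4 - 151686) = 1/(-608631/4) = -4/608631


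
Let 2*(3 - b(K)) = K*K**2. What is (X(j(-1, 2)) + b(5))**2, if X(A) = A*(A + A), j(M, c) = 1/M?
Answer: 13225/4 ≈ 3306.3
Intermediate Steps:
b(K) = 3 - K**3/2 (b(K) = 3 - K*K**2/2 = 3 - K**3/2)
X(A) = 2*A**2 (X(A) = A*(2*A) = 2*A**2)
(X(j(-1, 2)) + b(5))**2 = (2*(1/(-1))**2 + (3 - 1/2*5**3))**2 = (2*(-1)**2 + (3 - 1/2*125))**2 = (2*1 + (3 - 125/2))**2 = (2 - 119/2)**2 = (-115/2)**2 = 13225/4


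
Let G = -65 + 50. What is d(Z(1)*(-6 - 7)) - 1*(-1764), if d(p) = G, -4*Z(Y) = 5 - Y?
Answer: 1749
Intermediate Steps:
Z(Y) = -5/4 + Y/4 (Z(Y) = -(5 - Y)/4 = -5/4 + Y/4)
G = -15
d(p) = -15
d(Z(1)*(-6 - 7)) - 1*(-1764) = -15 - 1*(-1764) = -15 + 1764 = 1749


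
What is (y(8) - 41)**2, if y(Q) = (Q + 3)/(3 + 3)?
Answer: 55225/36 ≈ 1534.0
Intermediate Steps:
y(Q) = 1/2 + Q/6 (y(Q) = (3 + Q)/6 = (3 + Q)*(1/6) = 1/2 + Q/6)
(y(8) - 41)**2 = ((1/2 + (1/6)*8) - 41)**2 = ((1/2 + 4/3) - 41)**2 = (11/6 - 41)**2 = (-235/6)**2 = 55225/36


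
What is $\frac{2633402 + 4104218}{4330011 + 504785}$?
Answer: $\frac{1684405}{1208699} \approx 1.3936$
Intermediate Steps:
$\frac{2633402 + 4104218}{4330011 + 504785} = \frac{6737620}{4834796} = 6737620 \cdot \frac{1}{4834796} = \frac{1684405}{1208699}$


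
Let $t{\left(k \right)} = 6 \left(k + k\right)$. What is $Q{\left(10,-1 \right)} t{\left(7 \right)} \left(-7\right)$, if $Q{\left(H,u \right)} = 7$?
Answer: $-4116$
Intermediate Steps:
$t{\left(k \right)} = 12 k$ ($t{\left(k \right)} = 6 \cdot 2 k = 12 k$)
$Q{\left(10,-1 \right)} t{\left(7 \right)} \left(-7\right) = 7 \cdot 12 \cdot 7 \left(-7\right) = 7 \cdot 84 \left(-7\right) = 588 \left(-7\right) = -4116$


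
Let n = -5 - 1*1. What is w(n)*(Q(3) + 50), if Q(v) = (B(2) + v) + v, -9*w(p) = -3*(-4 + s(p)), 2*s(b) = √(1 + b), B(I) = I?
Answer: -232/3 + 29*I*√5/3 ≈ -77.333 + 21.615*I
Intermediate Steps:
s(b) = √(1 + b)/2
n = -6 (n = -5 - 1 = -6)
w(p) = -4/3 + √(1 + p)/6 (w(p) = -(-1)*(-4 + √(1 + p)/2)/3 = -(12 - 3*√(1 + p)/2)/9 = -4/3 + √(1 + p)/6)
Q(v) = 2 + 2*v (Q(v) = (2 + v) + v = 2 + 2*v)
w(n)*(Q(3) + 50) = (-4/3 + √(1 - 6)/6)*((2 + 2*3) + 50) = (-4/3 + √(-5)/6)*((2 + 6) + 50) = (-4/3 + (I*√5)/6)*(8 + 50) = (-4/3 + I*√5/6)*58 = -232/3 + 29*I*√5/3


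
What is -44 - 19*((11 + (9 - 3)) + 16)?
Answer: -671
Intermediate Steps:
-44 - 19*((11 + (9 - 3)) + 16) = -44 - 19*((11 + 6) + 16) = -44 - 19*(17 + 16) = -44 - 19*33 = -44 - 627 = -671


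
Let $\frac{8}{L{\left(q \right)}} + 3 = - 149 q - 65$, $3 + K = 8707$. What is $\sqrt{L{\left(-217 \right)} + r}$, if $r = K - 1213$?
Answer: $\frac{\sqrt{866484185955}}{10755} \approx 86.551$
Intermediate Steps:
$K = 8704$ ($K = -3 + 8707 = 8704$)
$L{\left(q \right)} = \frac{8}{-68 - 149 q}$ ($L{\left(q \right)} = \frac{8}{-3 - \left(65 + 149 q\right)} = \frac{8}{-68 - 149 q}$)
$r = 7491$ ($r = 8704 - 1213 = 7491$)
$\sqrt{L{\left(-217 \right)} + r} = \sqrt{- \frac{8}{68 + 149 \left(-217\right)} + 7491} = \sqrt{- \frac{8}{68 - 32333} + 7491} = \sqrt{- \frac{8}{-32265} + 7491} = \sqrt{\left(-8\right) \left(- \frac{1}{32265}\right) + 7491} = \sqrt{\frac{8}{32265} + 7491} = \sqrt{\frac{241697123}{32265}} = \frac{\sqrt{866484185955}}{10755}$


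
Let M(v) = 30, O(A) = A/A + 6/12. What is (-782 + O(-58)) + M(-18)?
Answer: -1501/2 ≈ -750.50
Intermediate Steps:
O(A) = 3/2 (O(A) = 1 + 6*(1/12) = 1 + 1/2 = 3/2)
(-782 + O(-58)) + M(-18) = (-782 + 3/2) + 30 = -1561/2 + 30 = -1501/2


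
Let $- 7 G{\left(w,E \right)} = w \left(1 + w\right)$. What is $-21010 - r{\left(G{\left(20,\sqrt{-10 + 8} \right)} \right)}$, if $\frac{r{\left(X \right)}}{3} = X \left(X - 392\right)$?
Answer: $-102370$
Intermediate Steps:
$G{\left(w,E \right)} = - \frac{w \left(1 + w\right)}{7}$
$r{\left(X \right)} = 3 X \left(-392 + X\right)$ ($r{\left(X \right)} = 3 X \left(X - 392\right) = 3 X \left(-392 + X\right)$)
$-21010 - r{\left(G{\left(20,\sqrt{-10 + 8} \right)} \right)} = -21010 - 3 \left(\left(- \frac{1}{7}\right) 20 \left(1 + 20\right)\right) \left(-392 - \frac{20 \left(1 + 20\right)}{7}\right) = -21010 - 3 \left(\left(- \frac{1}{7}\right) 20 \cdot 21\right) \left(-392 - \frac{20}{7} \cdot 21\right) = -21010 - 3 \left(-60\right) \left(-392 - 60\right) = -21010 - 3 \left(-60\right) \left(-452\right) = -21010 - 81360 = -102370$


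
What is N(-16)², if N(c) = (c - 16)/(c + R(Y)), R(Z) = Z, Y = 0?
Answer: 4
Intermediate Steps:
N(c) = (-16 + c)/c (N(c) = (c - 16)/(c + 0) = (-16 + c)/c)
N(-16)² = ((-16 - 16)/(-16))² = (-1/16*(-32))² = 2² = 4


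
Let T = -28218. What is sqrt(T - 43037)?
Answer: I*sqrt(71255) ≈ 266.94*I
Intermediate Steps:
sqrt(T - 43037) = sqrt(-28218 - 43037) = sqrt(-71255) = I*sqrt(71255)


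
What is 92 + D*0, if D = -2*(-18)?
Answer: 92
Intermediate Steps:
D = 36
92 + D*0 = 92 + 36*0 = 92 + 0 = 92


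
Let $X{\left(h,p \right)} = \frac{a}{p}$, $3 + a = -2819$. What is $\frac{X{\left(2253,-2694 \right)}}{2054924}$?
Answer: $\frac{1411}{2767982628} \approx 5.0976 \cdot 10^{-7}$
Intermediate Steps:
$a = -2822$ ($a = -3 - 2819 = -2822$)
$X{\left(h,p \right)} = - \frac{2822}{p}$
$\frac{X{\left(2253,-2694 \right)}}{2054924} = \frac{\left(-2822\right) \frac{1}{-2694}}{2054924} = \left(-2822\right) \left(- \frac{1}{2694}\right) \frac{1}{2054924} = \frac{1411}{1347} \cdot \frac{1}{2054924} = \frac{1411}{2767982628}$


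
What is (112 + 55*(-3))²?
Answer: 2809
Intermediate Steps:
(112 + 55*(-3))² = (112 - 165)² = (-53)² = 2809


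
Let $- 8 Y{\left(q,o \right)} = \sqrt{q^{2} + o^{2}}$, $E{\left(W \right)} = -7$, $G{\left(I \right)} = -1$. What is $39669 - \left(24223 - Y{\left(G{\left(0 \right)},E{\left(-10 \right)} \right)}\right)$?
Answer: $15446 - \frac{5 \sqrt{2}}{8} \approx 15445.0$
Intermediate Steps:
$Y{\left(q,o \right)} = - \frac{\sqrt{o^{2} + q^{2}}}{8}$ ($Y{\left(q,o \right)} = - \frac{\sqrt{q^{2} + o^{2}}}{8} = - \frac{\sqrt{o^{2} + q^{2}}}{8}$)
$39669 - \left(24223 - Y{\left(G{\left(0 \right)},E{\left(-10 \right)} \right)}\right) = 39669 - \left(24223 - - \frac{\sqrt{\left(-7\right)^{2} + \left(-1\right)^{2}}}{8}\right) = 39669 - \left(24223 - - \frac{\sqrt{49 + 1}}{8}\right) = 39669 - \left(24223 - - \frac{\sqrt{50}}{8}\right) = 39669 - \left(24223 - - \frac{5 \sqrt{2}}{8}\right) = 39669 - \left(24223 + \frac{5 \sqrt{2}}{8}\right) = 15446 - \frac{5 \sqrt{2}}{8}$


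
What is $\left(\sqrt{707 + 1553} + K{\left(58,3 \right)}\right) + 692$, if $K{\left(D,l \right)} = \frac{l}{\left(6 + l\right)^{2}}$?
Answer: $\frac{18685}{27} + 2 \sqrt{565} \approx 739.58$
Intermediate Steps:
$K{\left(D,l \right)} = \frac{l}{\left(6 + l\right)^{2}}$
$\left(\sqrt{707 + 1553} + K{\left(58,3 \right)}\right) + 692 = \left(\sqrt{707 + 1553} + \frac{3}{\left(6 + 3\right)^{2}}\right) + 692 = \left(\sqrt{2260} + \frac{3}{81}\right) + 692 = \left(2 \sqrt{565} + 3 \cdot \frac{1}{81}\right) + 692 = \left(2 \sqrt{565} + \frac{1}{27}\right) + 692 = \left(\frac{1}{27} + 2 \sqrt{565}\right) + 692 = \frac{18685}{27} + 2 \sqrt{565}$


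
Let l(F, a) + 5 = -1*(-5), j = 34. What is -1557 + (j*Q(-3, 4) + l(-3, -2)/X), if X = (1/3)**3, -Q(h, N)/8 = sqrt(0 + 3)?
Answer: -1557 - 272*sqrt(3) ≈ -2028.1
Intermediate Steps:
l(F, a) = 0 (l(F, a) = -5 - 1*(-5) = -5 + 5 = 0)
Q(h, N) = -8*sqrt(3) (Q(h, N) = -8*sqrt(0 + 3) = -8*sqrt(3))
X = 1/27 (X = (1/3)**3 = 1/27 ≈ 0.037037)
-1557 + (j*Q(-3, 4) + l(-3, -2)/X) = -1557 + (34*(-8*sqrt(3)) + 0/(1/27)) = -1557 + (-272*sqrt(3) + 0*27) = -1557 + (-272*sqrt(3) + 0) = -1557 - 272*sqrt(3)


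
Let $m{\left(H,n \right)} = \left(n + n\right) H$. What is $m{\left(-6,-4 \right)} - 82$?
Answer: $-34$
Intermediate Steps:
$m{\left(H,n \right)} = 2 H n$ ($m{\left(H,n \right)} = 2 n H = 2 H n$)
$m{\left(-6,-4 \right)} - 82 = 2 \left(-6\right) \left(-4\right) - 82 = 48 - 82 = -34$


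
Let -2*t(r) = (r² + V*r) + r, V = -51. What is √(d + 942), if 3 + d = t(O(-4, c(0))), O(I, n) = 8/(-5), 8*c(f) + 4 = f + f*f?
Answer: √22443/5 ≈ 29.962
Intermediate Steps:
c(f) = -½ + f/8 + f²/8 (c(f) = -½ + (f + f*f)/8 = -½ + (f + f²)/8 = -½ + (f/8 + f²/8) = -½ + f/8 + f²/8)
O(I, n) = -8/5 (O(I, n) = 8*(-⅕) = -8/5)
t(r) = 25*r - r²/2 (t(r) = -((r² - 51*r) + r)/2 = -(r² - 50*r)/2 = 25*r - r²/2)
d = -1107/25 (d = -3 + (½)*(-8/5)*(50 - 1*(-8/5)) = -3 + (½)*(-8/5)*(50 + 8/5) = -3 + (½)*(-8/5)*(258/5) = -3 - 1032/25 = -1107/25 ≈ -44.280)
√(d + 942) = √(-1107/25 + 942) = √(22443/25) = √22443/5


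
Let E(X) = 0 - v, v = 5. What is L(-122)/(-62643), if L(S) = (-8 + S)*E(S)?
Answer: -650/62643 ≈ -0.010376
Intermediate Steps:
E(X) = -5 (E(X) = 0 - 1*5 = 0 - 5 = -5)
L(S) = 40 - 5*S (L(S) = (-8 + S)*(-5) = 40 - 5*S)
L(-122)/(-62643) = (40 - 5*(-122))/(-62643) = (40 + 610)*(-1/62643) = 650*(-1/62643) = -650/62643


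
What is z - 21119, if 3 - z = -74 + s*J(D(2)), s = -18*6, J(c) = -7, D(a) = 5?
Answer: -21798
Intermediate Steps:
s = -108
z = -679 (z = 3 - (-74 - 108*(-7)) = 3 - (-74 + 756) = 3 - 1*682 = 3 - 682 = -679)
z - 21119 = -679 - 21119 = -21798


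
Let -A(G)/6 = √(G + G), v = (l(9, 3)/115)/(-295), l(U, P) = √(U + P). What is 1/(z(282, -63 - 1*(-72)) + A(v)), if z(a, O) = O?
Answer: 1/(9 - 12*I*3^(¼)*√1357/6785) ≈ 0.1111 + 0.001058*I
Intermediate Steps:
l(U, P) = √(P + U)
v = -2*√3/33925 (v = (√(3 + 9)/115)/(-295) = (√12*(1/115))*(-1/295) = ((2*√3)*(1/115))*(-1/295) = (2*√3/115)*(-1/295) = -2*√3/33925 ≈ -0.00010211)
A(G) = -6*√2*√G (A(G) = -6*√(G + G) = -6*√2*√G)
1/(z(282, -63 - 1*(-72)) + A(v)) = 1/((-63 - 1*(-72)) - 6*√2*√(-2*√3/33925)) = 1/((-63 + 72) - 6*√2*I*1357^(¾)*4071^(¼)*(5*√2714)/46036225) = 1/(9 - 12*I*3^(¼)*√1357/6785)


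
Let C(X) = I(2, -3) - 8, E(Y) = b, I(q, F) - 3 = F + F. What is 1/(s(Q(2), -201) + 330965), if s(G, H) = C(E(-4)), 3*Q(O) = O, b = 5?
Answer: 1/330954 ≈ 3.0216e-6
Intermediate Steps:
I(q, F) = 3 + 2*F (I(q, F) = 3 + (F + F) = 3 + 2*F)
E(Y) = 5
Q(O) = O/3
C(X) = -11 (C(X) = (3 + 2*(-3)) - 8 = (3 - 6) - 8 = -3 - 8 = -11)
s(G, H) = -11
1/(s(Q(2), -201) + 330965) = 1/(-11 + 330965) = 1/330954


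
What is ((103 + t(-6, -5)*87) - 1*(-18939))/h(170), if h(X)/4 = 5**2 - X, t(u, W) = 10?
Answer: -4978/145 ≈ -34.331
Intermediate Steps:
h(X) = 100 - 4*X (h(X) = 4*(5**2 - X) = 4*(25 - X) = 100 - 4*X)
((103 + t(-6, -5)*87) - 1*(-18939))/h(170) = ((103 + 10*87) - 1*(-18939))/(100 - 4*170) = ((103 + 870) + 18939)/(100 - 680) = (973 + 18939)/(-580) = 19912*(-1/580) = -4978/145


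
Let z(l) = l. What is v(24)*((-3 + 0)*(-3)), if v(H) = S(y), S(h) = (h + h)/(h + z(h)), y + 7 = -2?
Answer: 9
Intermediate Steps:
y = -9 (y = -7 - 2 = -9)
S(h) = 1 (S(h) = (h + h)/(h + h) = (2*h)/((2*h)) = (2*h)*(1/(2*h)) = 1)
v(H) = 1
v(24)*((-3 + 0)*(-3)) = 1*((-3 + 0)*(-3)) = 1*(-3*(-3)) = 1*9 = 9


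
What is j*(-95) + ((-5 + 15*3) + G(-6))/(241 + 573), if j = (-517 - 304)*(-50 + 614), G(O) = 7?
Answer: 35807192567/814 ≈ 4.3989e+7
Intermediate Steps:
j = -463044 (j = -821*564 = -463044)
j*(-95) + ((-5 + 15*3) + G(-6))/(241 + 573) = -463044*(-95) + ((-5 + 15*3) + 7)/(241 + 573) = 43989180 + ((-5 + 45) + 7)/814 = 43989180 + (40 + 7)*(1/814) = 43989180 + 47*(1/814) = 43989180 + 47/814 = 35807192567/814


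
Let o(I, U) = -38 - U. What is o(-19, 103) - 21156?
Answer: -21297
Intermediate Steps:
o(-19, 103) - 21156 = (-38 - 1*103) - 21156 = (-38 - 103) - 21156 = -141 - 21156 = -21297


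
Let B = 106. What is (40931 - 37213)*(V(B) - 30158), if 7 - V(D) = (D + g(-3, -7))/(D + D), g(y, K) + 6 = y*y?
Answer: -11882952939/106 ≈ -1.1210e+8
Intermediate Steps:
g(y, K) = -6 + y**2 (g(y, K) = -6 + y*y = -6 + y**2)
V(D) = 7 - (3 + D)/(2*D) (V(D) = 7 - (D + (-6 + (-3)**2))/(D + D) = 7 - (D + (-6 + 9))/(2*D) = 7 - (D + 3)*1/(2*D) = 7 - (3 + D)*1/(2*D) = 7 - (3 + D)/(2*D))
(40931 - 37213)*(V(B) - 30158) = (40931 - 37213)*((1/2)*(-3 + 13*106)/106 - 30158) = 3718*((1/2)*(1/106)*(-3 + 1378) - 30158) = 3718*((1/2)*(1/106)*1375 - 30158) = 3718*(1375/212 - 30158) = 3718*(-6392121/212) = -11882952939/106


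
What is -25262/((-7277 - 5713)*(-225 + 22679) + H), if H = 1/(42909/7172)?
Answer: 541983579/6257794061984 ≈ 8.6609e-5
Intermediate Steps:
H = 7172/42909 (H = 1/(42909*(1/7172)) = 1/(42909/7172) = 7172/42909 ≈ 0.16714)
-25262/((-7277 - 5713)*(-225 + 22679) + H) = -25262/((-7277 - 5713)*(-225 + 22679) + 7172/42909) = -25262/(-12990*22454 + 7172/42909) = -25262/(-291677460 + 7172/42909) = -25262/(-12515588123968/42909) = -25262*(-42909/12515588123968) = 541983579/6257794061984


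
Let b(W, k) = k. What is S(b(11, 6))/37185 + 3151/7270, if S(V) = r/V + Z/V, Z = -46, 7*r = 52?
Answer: 54657493/126156310 ≈ 0.43325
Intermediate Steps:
r = 52/7 (r = (⅐)*52 = 52/7 ≈ 7.4286)
S(V) = -270/(7*V) (S(V) = 52/(7*V) - 46/V = -270/(7*V))
S(b(11, 6))/37185 + 3151/7270 = -270/7/6/37185 + 3151/7270 = -270/7*⅙*(1/37185) + 3151*(1/7270) = -45/7*1/37185 + 3151/7270 = -3/17353 + 3151/7270 = 54657493/126156310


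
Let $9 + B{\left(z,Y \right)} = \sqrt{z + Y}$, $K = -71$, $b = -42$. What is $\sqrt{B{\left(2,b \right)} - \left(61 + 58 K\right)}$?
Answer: $\sqrt{4048 + 2 i \sqrt{10}} \approx 63.624 + 0.0497 i$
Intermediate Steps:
$B{\left(z,Y \right)} = -9 + \sqrt{Y + z}$ ($B{\left(z,Y \right)} = -9 + \sqrt{z + Y} = -9 + \sqrt{Y + z}$)
$\sqrt{B{\left(2,b \right)} - \left(61 + 58 K\right)} = \sqrt{\left(-9 + \sqrt{-42 + 2}\right) - -4057} = \sqrt{\left(-9 + \sqrt{-40}\right) + \left(4118 - 61\right)} = \sqrt{\left(-9 + 2 i \sqrt{10}\right) + 4057} = \sqrt{4048 + 2 i \sqrt{10}}$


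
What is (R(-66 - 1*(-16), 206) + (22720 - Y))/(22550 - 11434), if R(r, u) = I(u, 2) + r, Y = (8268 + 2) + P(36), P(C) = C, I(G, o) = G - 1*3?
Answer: 2081/1588 ≈ 1.3105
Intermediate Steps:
I(G, o) = -3 + G (I(G, o) = G - 3 = -3 + G)
Y = 8306 (Y = (8268 + 2) + 36 = 8270 + 36 = 8306)
R(r, u) = -3 + r + u (R(r, u) = (-3 + u) + r = -3 + r + u)
(R(-66 - 1*(-16), 206) + (22720 - Y))/(22550 - 11434) = ((-3 + (-66 - 1*(-16)) + 206) + (22720 - 1*8306))/(22550 - 11434) = ((-3 + (-66 + 16) + 206) + (22720 - 8306))/11116 = ((-3 - 50 + 206) + 14414)*(1/11116) = (153 + 14414)*(1/11116) = 14567*(1/11116) = 2081/1588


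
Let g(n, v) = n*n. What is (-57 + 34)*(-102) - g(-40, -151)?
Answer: 746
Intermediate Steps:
g(n, v) = n²
(-57 + 34)*(-102) - g(-40, -151) = (-57 + 34)*(-102) - 1*(-40)² = -23*(-102) - 1*1600 = 2346 - 1600 = 746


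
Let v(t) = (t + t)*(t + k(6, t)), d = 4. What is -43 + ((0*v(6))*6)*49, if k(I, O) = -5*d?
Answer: -43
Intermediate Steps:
k(I, O) = -20 (k(I, O) = -5*4 = -20)
v(t) = 2*t*(-20 + t) (v(t) = (t + t)*(t - 20) = (2*t)*(-20 + t) = 2*t*(-20 + t))
-43 + ((0*v(6))*6)*49 = -43 + ((0*(2*6*(-20 + 6)))*6)*49 = -43 + ((0*(2*6*(-14)))*6)*49 = -43 + ((0*(-168))*6)*49 = -43 + (0*6)*49 = -43 + 0*49 = -43 + 0 = -43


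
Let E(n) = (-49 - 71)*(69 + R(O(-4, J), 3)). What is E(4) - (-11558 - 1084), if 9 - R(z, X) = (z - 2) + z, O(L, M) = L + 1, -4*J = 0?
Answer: 2322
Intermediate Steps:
J = 0 (J = -1/4*0 = 0)
O(L, M) = 1 + L
R(z, X) = 11 - 2*z (R(z, X) = 9 - ((z - 2) + z) = 9 - ((-2 + z) + z) = 9 - (-2 + 2*z) = 9 + (2 - 2*z) = 11 - 2*z)
E(n) = -10320 (E(n) = (-49 - 71)*(69 + (11 - 2*(1 - 4))) = -120*(69 + (11 - 2*(-3))) = -120*(69 + (11 + 6)) = -120*(69 + 17) = -120*86 = -10320)
E(4) - (-11558 - 1084) = -10320 - (-11558 - 1084) = -10320 - 1*(-12642) = -10320 + 12642 = 2322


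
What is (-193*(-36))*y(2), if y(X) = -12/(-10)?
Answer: 41688/5 ≈ 8337.6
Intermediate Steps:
y(X) = 6/5 (y(X) = -12*(-1/10) = 6/5)
(-193*(-36))*y(2) = -193*(-36)*(6/5) = 6948*(6/5) = 41688/5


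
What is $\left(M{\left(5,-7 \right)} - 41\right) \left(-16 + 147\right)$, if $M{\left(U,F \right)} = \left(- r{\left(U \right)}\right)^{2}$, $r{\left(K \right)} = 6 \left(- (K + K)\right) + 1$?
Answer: $450640$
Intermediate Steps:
$r{\left(K \right)} = 1 - 12 K$ ($r{\left(K \right)} = 6 \left(- 2 K\right) + 1 = - 12 K + 1 = 1 - 12 K$)
$M{\left(U,F \right)} = \left(-1 + 12 U\right)^{2}$ ($M{\left(U,F \right)} = \left(- (1 - 12 U)\right)^{2} = \left(-1 + 12 U\right)^{2}$)
$\left(M{\left(5,-7 \right)} - 41\right) \left(-16 + 147\right) = \left(\left(-1 + 12 \cdot 5\right)^{2} - 41\right) \left(-16 + 147\right) = \left(\left(-1 + 60\right)^{2} - 41\right) 131 = \left(59^{2} - 41\right) 131 = \left(3481 - 41\right) 131 = 3440 \cdot 131 = 450640$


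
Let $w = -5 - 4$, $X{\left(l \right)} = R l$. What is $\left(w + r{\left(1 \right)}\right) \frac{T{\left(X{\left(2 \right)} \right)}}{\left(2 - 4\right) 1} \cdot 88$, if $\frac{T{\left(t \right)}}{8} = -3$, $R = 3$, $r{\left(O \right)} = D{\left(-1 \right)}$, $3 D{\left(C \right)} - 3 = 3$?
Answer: $-7392$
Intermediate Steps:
$D{\left(C \right)} = 2$ ($D{\left(C \right)} = 1 + \frac{1}{3} \cdot 3 = 1 + 1 = 2$)
$r{\left(O \right)} = 2$
$X{\left(l \right)} = 3 l$
$T{\left(t \right)} = -24$ ($T{\left(t \right)} = 8 \left(-3\right) = -24$)
$w = -9$
$\left(w + r{\left(1 \right)}\right) \frac{T{\left(X{\left(2 \right)} \right)}}{\left(2 - 4\right) 1} \cdot 88 = \left(-9 + 2\right) \left(- \frac{24}{\left(2 - 4\right) 1}\right) 88 = - 7 \left(- \frac{24}{\left(-2\right) 1}\right) 88 = - 7 \left(- \frac{24}{-2}\right) 88 = - 7 \left(\left(-24\right) \left(- \frac{1}{2}\right)\right) 88 = \left(-7\right) 12 \cdot 88 = \left(-84\right) 88 = -7392$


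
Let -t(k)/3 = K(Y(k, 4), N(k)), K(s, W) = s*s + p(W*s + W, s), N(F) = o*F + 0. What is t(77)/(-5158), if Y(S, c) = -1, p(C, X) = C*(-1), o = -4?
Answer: 3/5158 ≈ 0.00058162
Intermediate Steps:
p(C, X) = -C
N(F) = -4*F (N(F) = -4*F + 0 = -4*F)
K(s, W) = s² - W - W*s (K(s, W) = s*s - (W*s + W) = s² - (W + W*s) = s² + (-W - W*s) = s² - W - W*s)
t(k) = -3 (t(k) = -3*((-1)² - (-4*k)*(1 - 1)) = -3*(1 - 1*(-4*k)*0) = -3*(1 + 0) = -3*1 = -3)
t(77)/(-5158) = -3/(-5158) = -3*(-1/5158) = 3/5158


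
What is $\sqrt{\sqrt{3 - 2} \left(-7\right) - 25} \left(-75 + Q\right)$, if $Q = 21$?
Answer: $- 216 i \sqrt{2} \approx - 305.47 i$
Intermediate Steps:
$\sqrt{\sqrt{3 - 2} \left(-7\right) - 25} \left(-75 + Q\right) = \sqrt{\sqrt{3 - 2} \left(-7\right) - 25} \left(-75 + 21\right) = \sqrt{\sqrt{1} \left(-7\right) - 25} \left(-54\right) = \sqrt{1 \left(-7\right) - 25} \left(-54\right) = \sqrt{-7 - 25} \left(-54\right) = \sqrt{-32} \left(-54\right) = 4 i \sqrt{2} \left(-54\right) = - 216 i \sqrt{2}$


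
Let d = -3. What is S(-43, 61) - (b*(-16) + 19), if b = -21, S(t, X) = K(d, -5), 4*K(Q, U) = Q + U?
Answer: -357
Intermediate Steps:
K(Q, U) = Q/4 + U/4 (K(Q, U) = (Q + U)/4 = Q/4 + U/4)
S(t, X) = -2 (S(t, X) = (¼)*(-3) + (¼)*(-5) = -¾ - 5/4 = -2)
S(-43, 61) - (b*(-16) + 19) = -2 - (-21*(-16) + 19) = -2 - (336 + 19) = -2 - 1*355 = -2 - 355 = -357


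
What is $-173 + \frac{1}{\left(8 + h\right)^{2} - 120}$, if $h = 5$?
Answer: $- \frac{8476}{49} \approx -172.98$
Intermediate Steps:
$-173 + \frac{1}{\left(8 + h\right)^{2} - 120} = -173 + \frac{1}{\left(8 + 5\right)^{2} - 120} = -173 + \frac{1}{13^{2} - 120} = -173 + \frac{1}{169 - 120} = -173 + \frac{1}{49} = - \frac{8476}{49}$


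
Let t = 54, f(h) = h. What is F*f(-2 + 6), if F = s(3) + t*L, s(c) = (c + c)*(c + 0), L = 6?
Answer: 1368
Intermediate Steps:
s(c) = 2*c² (s(c) = (2*c)*c = 2*c²)
F = 342 (F = 2*3² + 54*6 = 2*9 + 324 = 18 + 324 = 342)
F*f(-2 + 6) = 342*(-2 + 6) = 342*4 = 1368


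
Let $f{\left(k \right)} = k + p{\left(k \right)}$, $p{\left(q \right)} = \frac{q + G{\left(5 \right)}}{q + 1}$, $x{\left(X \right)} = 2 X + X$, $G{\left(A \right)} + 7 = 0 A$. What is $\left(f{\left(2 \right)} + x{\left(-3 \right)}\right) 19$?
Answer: $- \frac{494}{3} \approx -164.67$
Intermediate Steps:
$G{\left(A \right)} = -7$ ($G{\left(A \right)} = -7 + 0 A = -7 + 0 = -7$)
$x{\left(X \right)} = 3 X$
$p{\left(q \right)} = \frac{-7 + q}{1 + q}$ ($p{\left(q \right)} = \frac{q - 7}{q + 1} = \frac{-7 + q}{1 + q}$)
$f{\left(k \right)} = k + \frac{-7 + k}{1 + k}$
$\left(f{\left(2 \right)} + x{\left(-3 \right)}\right) 19 = \left(\frac{-7 + 2 + 2 \left(1 + 2\right)}{1 + 2} + 3 \left(-3\right)\right) 19 = \left(\frac{-7 + 2 + 2 \cdot 3}{3} - 9\right) 19 = \left(\frac{-7 + 2 + 6}{3} - 9\right) 19 = \left(\frac{1}{3} \cdot 1 - 9\right) 19 = \left(\frac{1}{3} - 9\right) 19 = \left(- \frac{26}{3}\right) 19 = - \frac{494}{3}$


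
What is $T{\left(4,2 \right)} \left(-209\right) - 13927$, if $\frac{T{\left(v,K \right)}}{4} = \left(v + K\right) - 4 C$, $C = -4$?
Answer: $-32319$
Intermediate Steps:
$T{\left(v,K \right)} = 64 + 4 K + 4 v$ ($T{\left(v,K \right)} = 4 \left(\left(v + K\right) - -16\right) = 4 \left(\left(K + v\right) + 16\right) = 4 \left(16 + K + v\right) = 64 + 4 K + 4 v$)
$T{\left(4,2 \right)} \left(-209\right) - 13927 = \left(64 + 4 \cdot 2 + 4 \cdot 4\right) \left(-209\right) - 13927 = \left(64 + 8 + 16\right) \left(-209\right) - 13927 = 88 \left(-209\right) - 13927 = -18392 - 13927 = -32319$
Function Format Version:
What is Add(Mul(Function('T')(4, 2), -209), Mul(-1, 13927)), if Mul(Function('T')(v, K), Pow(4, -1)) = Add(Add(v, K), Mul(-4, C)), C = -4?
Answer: -32319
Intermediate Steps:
Function('T')(v, K) = Add(64, Mul(4, K), Mul(4, v)) (Function('T')(v, K) = Mul(4, Add(Add(v, K), Mul(-4, -4))) = Mul(4, Add(Add(K, v), 16)) = Mul(4, Add(16, K, v)) = Add(64, Mul(4, K), Mul(4, v)))
Add(Mul(Function('T')(4, 2), -209), Mul(-1, 13927)) = Add(Mul(Add(64, Mul(4, 2), Mul(4, 4)), -209), Mul(-1, 13927)) = Add(Mul(Add(64, 8, 16), -209), -13927) = Add(Mul(88, -209), -13927) = Add(-18392, -13927) = -32319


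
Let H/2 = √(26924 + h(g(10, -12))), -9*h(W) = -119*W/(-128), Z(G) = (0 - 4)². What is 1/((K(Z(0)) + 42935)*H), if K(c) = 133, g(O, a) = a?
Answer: √15508938/55661578482 ≈ 7.0752e-8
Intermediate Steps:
Z(G) = 16 (Z(G) = (-4)² = 16)
h(W) = -119*W/1152 (h(W) = -(-119*W)/(9*(-128)) = -(-119*W)*(-1)/(9*128) = -119*W/1152)
H = √15508938/12 (H = 2*√(26924 - 119/1152*(-12)) = 2*√(26924 + 119/96) = 2*√(2584823/96) = 2*(√15508938/24) = √15508938/12 ≈ 328.18)
1/((K(Z(0)) + 42935)*H) = 1/((133 + 42935)*((√15508938/12))) = (2*√15508938/2584823)/43068 = √15508938/55661578482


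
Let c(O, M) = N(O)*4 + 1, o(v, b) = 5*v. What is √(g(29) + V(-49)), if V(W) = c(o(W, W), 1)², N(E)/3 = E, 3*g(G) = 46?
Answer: 7*√1586523/3 ≈ 2939.0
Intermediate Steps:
g(G) = 46/3 (g(G) = (⅓)*46 = 46/3)
N(E) = 3*E
c(O, M) = 1 + 12*O (c(O, M) = (3*O)*4 + 1 = 12*O + 1 = 1 + 12*O)
V(W) = (1 + 60*W)² (V(W) = (1 + 12*(5*W))² = (1 + 60*W)²)
√(g(29) + V(-49)) = √(46/3 + (1 + 60*(-49))²) = √(46/3 + (1 - 2940)²) = √(46/3 + (-2939)²) = √(46/3 + 8637721) = √(25913209/3) = 7*√1586523/3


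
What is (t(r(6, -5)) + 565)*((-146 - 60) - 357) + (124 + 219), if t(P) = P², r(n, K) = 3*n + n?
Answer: -642040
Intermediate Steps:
r(n, K) = 4*n
(t(r(6, -5)) + 565)*((-146 - 60) - 357) + (124 + 219) = ((4*6)² + 565)*((-146 - 60) - 357) + (124 + 219) = (24² + 565)*(-206 - 357) + 343 = (576 + 565)*(-563) + 343 = 1141*(-563) + 343 = -642383 + 343 = -642040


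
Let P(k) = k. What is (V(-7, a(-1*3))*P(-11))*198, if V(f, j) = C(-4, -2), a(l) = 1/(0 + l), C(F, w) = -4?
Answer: 8712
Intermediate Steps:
a(l) = 1/l
V(f, j) = -4
(V(-7, a(-1*3))*P(-11))*198 = -4*(-11)*198 = 44*198 = 8712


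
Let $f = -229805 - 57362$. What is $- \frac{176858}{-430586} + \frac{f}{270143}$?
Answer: $- \frac{37936569584}{58159896899} \approx -0.65228$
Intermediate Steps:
$f = -287167$
$- \frac{176858}{-430586} + \frac{f}{270143} = - \frac{176858}{-430586} - \frac{287167}{270143} = \left(-176858\right) \left(- \frac{1}{430586}\right) - \frac{287167}{270143} = \frac{88429}{215293} - \frac{287167}{270143} = - \frac{37936569584}{58159896899}$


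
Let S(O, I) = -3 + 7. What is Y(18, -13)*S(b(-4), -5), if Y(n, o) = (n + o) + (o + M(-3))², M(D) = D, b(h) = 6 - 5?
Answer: 1044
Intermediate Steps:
b(h) = 1
Y(n, o) = n + o + (-3 + o)² (Y(n, o) = (n + o) + (o - 3)² = (n + o) + (-3 + o)² = n + o + (-3 + o)²)
S(O, I) = 4
Y(18, -13)*S(b(-4), -5) = (18 - 13 + (-3 - 13)²)*4 = (18 - 13 + (-16)²)*4 = (18 - 13 + 256)*4 = 261*4 = 1044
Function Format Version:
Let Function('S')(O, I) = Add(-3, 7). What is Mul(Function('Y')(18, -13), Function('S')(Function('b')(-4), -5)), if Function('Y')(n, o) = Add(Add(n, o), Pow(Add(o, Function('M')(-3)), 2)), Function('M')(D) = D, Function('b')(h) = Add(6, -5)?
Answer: 1044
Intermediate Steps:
Function('b')(h) = 1
Function('Y')(n, o) = Add(n, o, Pow(Add(-3, o), 2)) (Function('Y')(n, o) = Add(Add(n, o), Pow(Add(o, -3), 2)) = Add(Add(n, o), Pow(Add(-3, o), 2)) = Add(n, o, Pow(Add(-3, o), 2)))
Function('S')(O, I) = 4
Mul(Function('Y')(18, -13), Function('S')(Function('b')(-4), -5)) = Mul(Add(18, -13, Pow(Add(-3, -13), 2)), 4) = Mul(Add(18, -13, Pow(-16, 2)), 4) = Mul(Add(18, -13, 256), 4) = Mul(261, 4) = 1044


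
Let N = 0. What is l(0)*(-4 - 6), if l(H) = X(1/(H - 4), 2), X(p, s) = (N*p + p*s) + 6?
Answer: -55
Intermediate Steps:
X(p, s) = 6 + p*s (X(p, s) = (0*p + p*s) + 6 = (0 + p*s) + 6 = p*s + 6 = 6 + p*s)
l(H) = 6 + 2/(-4 + H) (l(H) = 6 + 2/(H - 4) = 6 + 2/(-4 + H))
l(0)*(-4 - 6) = (2*(-11 + 3*0)/(-4 + 0))*(-4 - 6) = (2*(-11 + 0)/(-4))*(-10) = (2*(-1/4)*(-11))*(-10) = (11/2)*(-10) = -55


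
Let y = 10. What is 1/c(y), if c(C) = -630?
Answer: -1/630 ≈ -0.0015873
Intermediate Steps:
1/c(y) = 1/(-630) = -1/630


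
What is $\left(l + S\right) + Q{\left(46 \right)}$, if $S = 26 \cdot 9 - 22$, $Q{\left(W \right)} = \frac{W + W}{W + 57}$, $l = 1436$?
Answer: $\frac{169836}{103} \approx 1648.9$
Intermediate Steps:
$Q{\left(W \right)} = \frac{2 W}{57 + W}$
$S = 212$ ($S = 234 - 22 = 212$)
$\left(l + S\right) + Q{\left(46 \right)} = \left(1436 + 212\right) + 2 \cdot 46 \frac{1}{57 + 46} = 1648 + 2 \cdot 46 \cdot \frac{1}{103} = 1648 + \frac{92}{103} = \frac{169836}{103}$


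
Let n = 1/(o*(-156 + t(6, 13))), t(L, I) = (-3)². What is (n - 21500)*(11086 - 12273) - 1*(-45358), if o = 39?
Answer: 146569065101/5733 ≈ 2.5566e+7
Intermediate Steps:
t(L, I) = 9
n = -1/5733 (n = 1/(39*(-156 + 9)) = 1/(39*(-147)) = 1/(-5733) = -1/5733 ≈ -0.00017443)
(n - 21500)*(11086 - 12273) - 1*(-45358) = (-1/5733 - 21500)*(11086 - 12273) - 1*(-45358) = -123259501/5733*(-1187) + 45358 = 146309027687/5733 + 45358 = 146569065101/5733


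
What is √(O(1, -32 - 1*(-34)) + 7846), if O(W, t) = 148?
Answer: √7994 ≈ 89.409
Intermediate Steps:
√(O(1, -32 - 1*(-34)) + 7846) = √(148 + 7846) = √7994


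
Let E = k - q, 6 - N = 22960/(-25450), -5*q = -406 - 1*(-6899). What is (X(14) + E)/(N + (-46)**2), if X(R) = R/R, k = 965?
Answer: 5763407/5402786 ≈ 1.0667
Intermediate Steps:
q = -6493/5 (q = -(-406 - 1*(-6899))/5 = -(-406 + 6899)/5 = -1/5*6493 = -6493/5 ≈ -1298.6)
N = 17566/2545 (N = 6 - 22960/(-25450) = 6 - 22960*(-1)/25450 = 6 - 1*(-2296/2545) = 6 + 2296/2545 = 17566/2545 ≈ 6.9022)
X(R) = 1
E = 11318/5 (E = 965 - 1*(-6493/5) = 965 + 6493/5 = 11318/5 ≈ 2263.6)
(X(14) + E)/(N + (-46)**2) = (1 + 11318/5)/(17566/2545 + (-46)**2) = 11323/(5*(17566/2545 + 2116)) = 11323/(5*(5402786/2545)) = (11323/5)*(2545/5402786) = 5763407/5402786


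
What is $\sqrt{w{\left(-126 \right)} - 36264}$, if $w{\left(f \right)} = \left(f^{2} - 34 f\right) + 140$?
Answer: $2 i \sqrt{3991} \approx 126.35 i$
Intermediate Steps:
$w{\left(f \right)} = 140 + f^{2} - 34 f$
$\sqrt{w{\left(-126 \right)} - 36264} = \sqrt{\left(140 + \left(-126\right)^{2} - -4284\right) - 36264} = \sqrt{\left(140 + 15876 + 4284\right) - 36264} = \sqrt{20300 - 36264} = \sqrt{-15964} = 2 i \sqrt{3991}$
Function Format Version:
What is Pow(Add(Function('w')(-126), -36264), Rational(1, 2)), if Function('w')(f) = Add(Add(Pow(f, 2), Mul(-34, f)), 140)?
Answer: Mul(2, I, Pow(3991, Rational(1, 2))) ≈ Mul(126.35, I)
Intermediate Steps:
Function('w')(f) = Add(140, Pow(f, 2), Mul(-34, f))
Pow(Add(Function('w')(-126), -36264), Rational(1, 2)) = Pow(Add(Add(140, Pow(-126, 2), Mul(-34, -126)), -36264), Rational(1, 2)) = Pow(Add(Add(140, 15876, 4284), -36264), Rational(1, 2)) = Pow(Add(20300, -36264), Rational(1, 2)) = Pow(-15964, Rational(1, 2)) = Mul(2, I, Pow(3991, Rational(1, 2)))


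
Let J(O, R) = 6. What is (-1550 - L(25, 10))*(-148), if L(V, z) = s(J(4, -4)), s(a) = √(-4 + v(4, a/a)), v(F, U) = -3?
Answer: 229400 + 148*I*√7 ≈ 2.294e+5 + 391.57*I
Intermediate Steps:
s(a) = I*√7 (s(a) = √(-4 - 3) = √(-7) = I*√7)
L(V, z) = I*√7
(-1550 - L(25, 10))*(-148) = (-1550 - I*√7)*(-148) = 229400 + 148*I*√7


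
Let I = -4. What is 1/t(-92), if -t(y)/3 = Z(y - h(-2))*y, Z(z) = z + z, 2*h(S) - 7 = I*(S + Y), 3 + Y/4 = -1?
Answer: -1/72588 ≈ -1.3776e-5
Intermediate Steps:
Y = -16 (Y = -12 + 4*(-1) = -12 - 4 = -16)
h(S) = 71/2 - 2*S (h(S) = 7/2 + (-4*(S - 16))/2 = 7/2 + (-4*(-16 + S))/2 = 7/2 + (64 - 4*S)/2 = 7/2 + (32 - 2*S) = 71/2 - 2*S)
Z(z) = 2*z
t(y) = -3*y*(-79 + 2*y) (t(y) = -3*2*(y - (71/2 - 2*(-2)))*y = -3*2*(y - (71/2 + 4))*y = -3*2*(y - 1*79/2)*y = -3*2*(y - 79/2)*y = -3*2*(-79/2 + y)*y = -3*(-79 + 2*y)*y = -3*y*(-79 + 2*y))
1/t(-92) = 1/(3*(-92)*(79 - 2*(-92))) = 1/(3*(-92)*(79 + 184)) = 1/(3*(-92)*263) = 1/(-72588) = -1/72588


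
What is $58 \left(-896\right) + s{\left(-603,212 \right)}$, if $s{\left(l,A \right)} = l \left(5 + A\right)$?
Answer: $-182819$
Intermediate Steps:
$58 \left(-896\right) + s{\left(-603,212 \right)} = 58 \left(-896\right) - 603 \left(5 + 212\right) = -51968 - 130851 = -182819$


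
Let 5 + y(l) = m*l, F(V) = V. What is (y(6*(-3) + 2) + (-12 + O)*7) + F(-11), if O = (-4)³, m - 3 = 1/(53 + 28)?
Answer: -48292/81 ≈ -596.20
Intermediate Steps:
m = 244/81 (m = 3 + 1/(53 + 28) = 3 + 1/81 = 244/81 ≈ 3.0123)
O = -64
y(l) = -5 + 244*l/81
(y(6*(-3) + 2) + (-12 + O)*7) + F(-11) = ((-5 + 244*(6*(-3) + 2)/81) + (-12 - 64)*7) - 11 = ((-5 + 244*(-18 + 2)/81) - 76*7) - 11 = ((-5 + (244/81)*(-16)) - 532) - 11 = ((-5 - 3904/81) - 532) - 11 = (-4309/81 - 532) - 11 = -47401/81 - 11 = -48292/81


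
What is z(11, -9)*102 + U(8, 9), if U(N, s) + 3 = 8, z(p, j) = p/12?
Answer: 197/2 ≈ 98.500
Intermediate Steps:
z(p, j) = p/12 (z(p, j) = p*(1/12) = p/12)
U(N, s) = 5 (U(N, s) = -3 + 8 = 5)
z(11, -9)*102 + U(8, 9) = ((1/12)*11)*102 + 5 = (11/12)*102 + 5 = 187/2 + 5 = 197/2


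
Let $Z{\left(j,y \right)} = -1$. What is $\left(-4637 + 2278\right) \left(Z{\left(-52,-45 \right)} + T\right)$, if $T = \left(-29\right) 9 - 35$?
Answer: $700623$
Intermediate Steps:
$T = -296$ ($T = -261 - 35 = -296$)
$\left(-4637 + 2278\right) \left(Z{\left(-52,-45 \right)} + T\right) = \left(-4637 + 2278\right) \left(-1 - 296\right) = \left(-2359\right) \left(-297\right) = 700623$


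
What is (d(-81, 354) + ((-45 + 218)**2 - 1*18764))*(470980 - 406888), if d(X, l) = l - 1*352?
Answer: 715715364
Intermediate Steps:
d(X, l) = -352 + l (d(X, l) = l - 352 = -352 + l)
(d(-81, 354) + ((-45 + 218)**2 - 1*18764))*(470980 - 406888) = ((-352 + 354) + ((-45 + 218)**2 - 1*18764))*(470980 - 406888) = (2 + (173**2 - 18764))*64092 = (2 + (29929 - 18764))*64092 = (2 + 11165)*64092 = 11167*64092 = 715715364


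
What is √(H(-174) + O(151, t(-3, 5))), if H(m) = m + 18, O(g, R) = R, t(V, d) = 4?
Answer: 2*I*√38 ≈ 12.329*I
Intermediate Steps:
H(m) = 18 + m
√(H(-174) + O(151, t(-3, 5))) = √((18 - 174) + 4) = √(-156 + 4) = √(-152) = 2*I*√38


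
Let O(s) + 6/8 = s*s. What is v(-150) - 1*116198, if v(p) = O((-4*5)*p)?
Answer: 35535205/4 ≈ 8.8838e+6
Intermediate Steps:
O(s) = -¾ + s² (O(s) = -¾ + s*s = -¾ + s²)
v(p) = -¾ + 400*p² (v(p) = -¾ + ((-4*5)*p)² = -¾ + (-20*p)² = -¾ + 400*p²)
v(-150) - 1*116198 = (-¾ + 400*(-150)²) - 1*116198 = (-¾ + 400*22500) - 116198 = (-¾ + 9000000) - 116198 = 35999997/4 - 116198 = 35535205/4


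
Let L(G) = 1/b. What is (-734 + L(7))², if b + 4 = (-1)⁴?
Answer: 4853209/9 ≈ 5.3925e+5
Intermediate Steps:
b = -3 (b = -4 + (-1)⁴ = -4 + 1 = -3)
L(G) = -⅓ (L(G) = 1/(-3) = -⅓)
(-734 + L(7))² = (-734 - ⅓)² = (-2203/3)² = 4853209/9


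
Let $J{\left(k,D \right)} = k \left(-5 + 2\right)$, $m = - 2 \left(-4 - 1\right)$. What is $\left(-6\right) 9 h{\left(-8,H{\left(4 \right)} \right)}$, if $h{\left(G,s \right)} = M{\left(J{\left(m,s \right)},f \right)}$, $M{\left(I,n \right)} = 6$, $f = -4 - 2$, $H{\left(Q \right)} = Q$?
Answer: $-324$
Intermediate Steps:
$m = 10$ ($m = \left(-2\right) \left(-5\right) = 10$)
$J{\left(k,D \right)} = - 3 k$ ($J{\left(k,D \right)} = k \left(-3\right) = - 3 k$)
$f = -6$
$h{\left(G,s \right)} = 6$
$\left(-6\right) 9 h{\left(-8,H{\left(4 \right)} \right)} = \left(-6\right) 9 \cdot 6 = \left(-54\right) 6 = -324$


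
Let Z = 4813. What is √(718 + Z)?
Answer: √5531 ≈ 74.371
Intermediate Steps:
√(718 + Z) = √(718 + 4813) = √5531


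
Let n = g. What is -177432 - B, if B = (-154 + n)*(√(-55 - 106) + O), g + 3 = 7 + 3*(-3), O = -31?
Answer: -182361 + 159*I*√161 ≈ -1.8236e+5 + 2017.5*I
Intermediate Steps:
g = -5 (g = -3 + (7 + 3*(-3)) = -3 + (7 - 9) = -3 - 2 = -5)
n = -5
B = 4929 - 159*I*√161 (B = (-154 - 5)*(√(-55 - 106) - 31) = -159*(√(-161) - 31) = -159*(I*√161 - 31) = -159*(-31 + I*√161) = 4929 - 159*I*√161 ≈ 4929.0 - 2017.5*I)
-177432 - B = -177432 - (4929 - 159*I*√161) = -177432 + (-4929 + 159*I*√161) = -182361 + 159*I*√161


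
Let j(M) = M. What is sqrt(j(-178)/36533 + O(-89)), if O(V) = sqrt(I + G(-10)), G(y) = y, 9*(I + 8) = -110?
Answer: sqrt(-58525866 + 16015921068*I*sqrt(17))/109599 ≈ 1.6572 + 1.6587*I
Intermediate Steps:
I = -182/9 (I = -8 + (1/9)*(-110) = -8 - 110/9 = -182/9 ≈ -20.222)
O(V) = 4*I*sqrt(17)/3 (O(V) = sqrt(-182/9 - 10) = sqrt(-272/9) = 4*I*sqrt(17)/3)
sqrt(j(-178)/36533 + O(-89)) = sqrt(-178/36533 + 4*I*sqrt(17)/3)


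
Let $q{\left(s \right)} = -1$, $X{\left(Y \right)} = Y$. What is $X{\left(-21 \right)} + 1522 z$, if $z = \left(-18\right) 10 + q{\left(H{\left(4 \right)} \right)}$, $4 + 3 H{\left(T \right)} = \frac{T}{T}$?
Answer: $-275503$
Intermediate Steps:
$H{\left(T \right)} = -1$ ($H{\left(T \right)} = - \frac{4}{3} + \frac{T \frac{1}{T}}{3} = - \frac{4}{3} + \frac{1}{3} \cdot 1 = - \frac{4}{3} + \frac{1}{3} = -1$)
$z = -181$ ($z = \left(-18\right) 10 - 1 = -180 - 1 = -181$)
$X{\left(-21 \right)} + 1522 z = -21 + 1522 \left(-181\right) = -21 - 275482 = -275503$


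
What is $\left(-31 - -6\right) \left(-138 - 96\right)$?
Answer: $5850$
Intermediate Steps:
$\left(-31 - -6\right) \left(-138 - 96\right) = \left(-31 + 6\right) \left(-234\right) = \left(-25\right) \left(-234\right) = 5850$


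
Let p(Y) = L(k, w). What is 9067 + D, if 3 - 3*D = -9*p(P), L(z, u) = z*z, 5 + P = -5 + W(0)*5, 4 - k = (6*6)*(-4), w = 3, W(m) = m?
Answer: 74780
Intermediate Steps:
k = 148 (k = 4 - 6*6*(-4) = 4 - 36*(-4) = 4 - 1*(-144) = 4 + 144 = 148)
P = -10 (P = -5 + (-5 + 0*5) = -5 + (-5 + 0) = -5 - 5 = -10)
L(z, u) = z²
p(Y) = 21904 (p(Y) = 148² = 21904)
D = 65713 (D = 1 - (-3)*21904 = 1 - ⅓*(-197136) = 1 + 65712 = 65713)
9067 + D = 9067 + 65713 = 74780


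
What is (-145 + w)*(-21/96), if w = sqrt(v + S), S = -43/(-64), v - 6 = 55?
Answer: 1015/32 - 7*sqrt(3947)/256 ≈ 30.001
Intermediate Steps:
v = 61 (v = 6 + 55 = 61)
S = 43/64 (S = -43*(-1/64) = 43/64 ≈ 0.67188)
w = sqrt(3947)/8 (w = sqrt(61 + 43/64) = sqrt(3947/64) = sqrt(3947)/8 ≈ 7.8531)
(-145 + w)*(-21/96) = (-145 + sqrt(3947)/8)*(-21/96) = (-145 + sqrt(3947)/8)*(-21*1/96) = (-145 + sqrt(3947)/8)*(-7/32) = 1015/32 - 7*sqrt(3947)/256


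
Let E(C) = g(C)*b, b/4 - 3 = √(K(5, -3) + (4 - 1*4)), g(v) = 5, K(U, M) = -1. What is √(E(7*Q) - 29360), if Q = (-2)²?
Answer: 2*√(-7325 + 5*I) ≈ 0.058421 + 171.17*I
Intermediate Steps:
b = 12 + 4*I (b = 12 + 4*√(-1 + (4 - 1*4)) = 12 + 4*√(-1 + (4 - 4)) = 12 + 4*√(-1 + 0) = 12 + 4*√(-1) = 12 + 4*I ≈ 12.0 + 4.0*I)
Q = 4
E(C) = 60 + 20*I (E(C) = 5*(12 + 4*I) = 60 + 20*I)
√(E(7*Q) - 29360) = √((60 + 20*I) - 29360) = √(-29300 + 20*I)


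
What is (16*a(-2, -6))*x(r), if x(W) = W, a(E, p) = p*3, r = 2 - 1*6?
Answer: 1152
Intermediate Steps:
r = -4 (r = 2 - 6 = -4)
a(E, p) = 3*p
(16*a(-2, -6))*x(r) = (16*(3*(-6)))*(-4) = (16*(-18))*(-4) = -288*(-4) = 1152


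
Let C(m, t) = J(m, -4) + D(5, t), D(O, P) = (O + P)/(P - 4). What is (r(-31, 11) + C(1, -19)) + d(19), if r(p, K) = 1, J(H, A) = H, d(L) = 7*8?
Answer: 1348/23 ≈ 58.609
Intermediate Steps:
D(O, P) = (O + P)/(-4 + P)
d(L) = 56
C(m, t) = m + (5 + t)/(-4 + t)
(r(-31, 11) + C(1, -19)) + d(19) = (1 + (5 - 19 + 1*(-4 - 19))/(-4 - 19)) + 56 = (1 + (5 - 19 + 1*(-23))/(-23)) + 56 = (1 - (5 - 19 - 23)/23) + 56 = (1 - 1/23*(-37)) + 56 = (1 + 37/23) + 56 = 60/23 + 56 = 1348/23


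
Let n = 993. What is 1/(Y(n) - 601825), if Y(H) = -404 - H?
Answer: -1/603222 ≈ -1.6578e-6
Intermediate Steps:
1/(Y(n) - 601825) = 1/((-404 - 1*993) - 601825) = 1/((-404 - 993) - 601825) = 1/(-1397 - 601825) = 1/(-603222) = -1/603222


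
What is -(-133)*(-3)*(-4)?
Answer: 1596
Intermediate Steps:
-(-133)*(-3)*(-4) = -19*21*(-4) = -399*(-4) = 1596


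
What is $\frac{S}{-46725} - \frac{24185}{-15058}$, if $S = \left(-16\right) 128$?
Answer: $\frac{1160882909}{703585050} \approx 1.65$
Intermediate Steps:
$S = -2048$
$\frac{S}{-46725} - \frac{24185}{-15058} = - \frac{2048}{-46725} - \frac{24185}{-15058} = \left(-2048\right) \left(- \frac{1}{46725}\right) - - \frac{24185}{15058} = \frac{2048}{46725} + \frac{24185}{15058} = \frac{1160882909}{703585050}$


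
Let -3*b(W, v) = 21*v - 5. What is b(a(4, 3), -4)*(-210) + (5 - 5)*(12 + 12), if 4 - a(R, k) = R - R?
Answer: -6230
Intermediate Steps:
a(R, k) = 4 (a(R, k) = 4 - (R - R) = 4 - 1*0 = 4 + 0 = 4)
b(W, v) = 5/3 - 7*v (b(W, v) = -(21*v - 5)/3 = -(-5 + 21*v)/3 = 5/3 - 7*v)
b(a(4, 3), -4)*(-210) + (5 - 5)*(12 + 12) = (5/3 - 7*(-4))*(-210) + (5 - 5)*(12 + 12) = (5/3 + 28)*(-210) + 0*24 = (89/3)*(-210) + 0 = -6230 + 0 = -6230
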